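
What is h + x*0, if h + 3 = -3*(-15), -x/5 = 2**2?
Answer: 42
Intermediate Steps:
x = -20 (x = -5*2**2 = -5*4 = -20)
h = 42 (h = -3 - 3*(-15) = -3 + 45 = 42)
h + x*0 = 42 - 20*0 = 42 + 0 = 42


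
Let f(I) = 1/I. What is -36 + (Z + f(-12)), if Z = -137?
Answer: -2077/12 ≈ -173.08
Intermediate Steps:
-36 + (Z + f(-12)) = -36 + (-137 + 1/(-12)) = -36 + (-137 - 1/12) = -36 - 1645/12 = -2077/12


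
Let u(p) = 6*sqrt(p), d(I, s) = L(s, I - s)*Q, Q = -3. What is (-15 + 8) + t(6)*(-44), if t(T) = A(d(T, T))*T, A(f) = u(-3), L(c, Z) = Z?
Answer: -7 - 1584*I*sqrt(3) ≈ -7.0 - 2743.6*I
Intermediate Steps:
d(I, s) = -3*I + 3*s (d(I, s) = (I - s)*(-3) = -3*I + 3*s)
A(f) = 6*I*sqrt(3) (A(f) = 6*sqrt(-3) = 6*(I*sqrt(3)) = 6*I*sqrt(3))
t(T) = 6*I*T*sqrt(3) (t(T) = (6*I*sqrt(3))*T = 6*I*T*sqrt(3))
(-15 + 8) + t(6)*(-44) = (-15 + 8) + (6*I*6*sqrt(3))*(-44) = -7 + (36*I*sqrt(3))*(-44) = -7 - 1584*I*sqrt(3)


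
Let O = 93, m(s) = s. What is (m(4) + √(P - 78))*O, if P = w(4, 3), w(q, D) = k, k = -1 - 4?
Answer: 372 + 93*I*√83 ≈ 372.0 + 847.27*I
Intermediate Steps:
k = -5
w(q, D) = -5
P = -5
(m(4) + √(P - 78))*O = (4 + √(-5 - 78))*93 = (4 + √(-83))*93 = (4 + I*√83)*93 = 372 + 93*I*√83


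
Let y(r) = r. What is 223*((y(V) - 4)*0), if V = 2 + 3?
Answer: 0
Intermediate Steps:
V = 5
223*((y(V) - 4)*0) = 223*((5 - 4)*0) = 223*(1*0) = 223*0 = 0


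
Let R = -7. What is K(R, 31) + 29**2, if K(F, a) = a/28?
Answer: 23579/28 ≈ 842.11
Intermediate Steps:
K(F, a) = a/28 (K(F, a) = a*(1/28) = a/28)
K(R, 31) + 29**2 = (1/28)*31 + 29**2 = 31/28 + 841 = 23579/28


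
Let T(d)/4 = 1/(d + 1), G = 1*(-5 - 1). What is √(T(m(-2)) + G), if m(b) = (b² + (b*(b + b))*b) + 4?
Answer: I*√322/7 ≈ 2.5635*I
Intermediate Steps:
m(b) = 4 + b² + 2*b³ (m(b) = (b² + (b*(2*b))*b) + 4 = (b² + (2*b²)*b) + 4 = (b² + 2*b³) + 4 = 4 + b² + 2*b³)
G = -6 (G = 1*(-6) = -6)
T(d) = 4/(1 + d) (T(d) = 4/(d + 1) = 4/(1 + d))
√(T(m(-2)) + G) = √(4/(1 + (4 + (-2)² + 2*(-2)³)) - 6) = √(4/(1 + (4 + 4 + 2*(-8))) - 6) = √(4/(1 + (4 + 4 - 16)) - 6) = √(4/(1 - 8) - 6) = √(4/(-7) - 6) = √(4*(-⅐) - 6) = √(-4/7 - 6) = √(-46/7) = I*√322/7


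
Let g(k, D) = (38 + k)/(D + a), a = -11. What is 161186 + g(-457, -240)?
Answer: 40458105/251 ≈ 1.6119e+5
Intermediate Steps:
g(k, D) = (38 + k)/(-11 + D) (g(k, D) = (38 + k)/(D - 11) = (38 + k)/(-11 + D))
161186 + g(-457, -240) = 161186 + (38 - 457)/(-11 - 240) = 161186 - 419/(-251) = 161186 - 1/251*(-419) = 161186 + 419/251 = 40458105/251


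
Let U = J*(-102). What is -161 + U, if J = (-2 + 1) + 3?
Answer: -365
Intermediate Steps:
J = 2 (J = -1 + 3 = 2)
U = -204 (U = 2*(-102) = -204)
-161 + U = -161 - 204 = -365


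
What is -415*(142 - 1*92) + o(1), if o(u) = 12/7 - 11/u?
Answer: -145315/7 ≈ -20759.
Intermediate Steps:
o(u) = 12/7 - 11/u (o(u) = 12*(⅐) - 11/u = 12/7 - 11/u)
-415*(142 - 1*92) + o(1) = -415*(142 - 1*92) + (12/7 - 11/1) = -415*(142 - 92) + (12/7 - 11*1) = -415*50 + (12/7 - 11) = -20750 - 65/7 = -145315/7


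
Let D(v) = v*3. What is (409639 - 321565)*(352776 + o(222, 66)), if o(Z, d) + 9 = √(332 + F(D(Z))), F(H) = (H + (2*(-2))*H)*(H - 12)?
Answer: 31069600758 + 176148*I*√326590 ≈ 3.107e+10 + 1.0067e+8*I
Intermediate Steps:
D(v) = 3*v
F(H) = -3*H*(-12 + H) (F(H) = (H - 4*H)*(-12 + H) = (-3*H)*(-12 + H) = -3*H*(-12 + H))
o(Z, d) = -9 + √(332 + 9*Z*(12 - 3*Z)) (o(Z, d) = -9 + √(332 + 3*(3*Z)*(12 - 3*Z)) = -9 + √(332 + 9*Z*(12 - 3*Z)))
(409639 - 321565)*(352776 + o(222, 66)) = (409639 - 321565)*(352776 + (-9 + √(332 - 27*222*(-4 + 222)))) = 88074*(352776 + (-9 + √(332 - 27*222*218))) = 88074*(352776 + (-9 + √(332 - 1306692))) = 88074*(352776 + (-9 + √(-1306360))) = 88074*(352776 + (-9 + 2*I*√326590)) = 88074*(352767 + 2*I*√326590) = 31069600758 + 176148*I*√326590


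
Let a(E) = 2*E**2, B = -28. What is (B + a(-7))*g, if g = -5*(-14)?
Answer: 4900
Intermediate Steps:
g = 70
(B + a(-7))*g = (-28 + 2*(-7)**2)*70 = (-28 + 2*49)*70 = (-28 + 98)*70 = 70*70 = 4900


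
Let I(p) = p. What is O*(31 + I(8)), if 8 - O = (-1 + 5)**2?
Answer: -312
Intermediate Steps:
O = -8 (O = 8 - (-1 + 5)**2 = 8 - 1*4**2 = 8 - 1*16 = 8 - 16 = -8)
O*(31 + I(8)) = -8*(31 + 8) = -8*39 = -312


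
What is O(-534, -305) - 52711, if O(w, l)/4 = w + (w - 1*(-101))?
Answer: -56579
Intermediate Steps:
O(w, l) = 404 + 8*w (O(w, l) = 4*(w + (w - 1*(-101))) = 4*(w + (w + 101)) = 4*(w + (101 + w)) = 4*(101 + 2*w) = 404 + 8*w)
O(-534, -305) - 52711 = (404 + 8*(-534)) - 52711 = (404 - 4272) - 52711 = -3868 - 52711 = -56579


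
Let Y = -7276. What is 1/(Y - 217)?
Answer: -1/7493 ≈ -0.00013346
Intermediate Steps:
1/(Y - 217) = 1/(-7276 - 217) = 1/(-7493) = -1/7493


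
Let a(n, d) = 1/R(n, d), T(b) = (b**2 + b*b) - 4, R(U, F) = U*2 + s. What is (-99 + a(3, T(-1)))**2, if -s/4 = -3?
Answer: 3171961/324 ≈ 9790.0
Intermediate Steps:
s = 12 (s = -4*(-3) = 12)
R(U, F) = 12 + 2*U (R(U, F) = U*2 + 12 = 2*U + 12 = 12 + 2*U)
T(b) = -4 + 2*b**2 (T(b) = (b**2 + b**2) - 4 = 2*b**2 - 4 = -4 + 2*b**2)
a(n, d) = 1/(12 + 2*n)
(-99 + a(3, T(-1)))**2 = (-99 + 1/(2*(6 + 3)))**2 = (-99 + (1/2)/9)**2 = (-99 + (1/2)*(1/9))**2 = (-99 + 1/18)**2 = (-1781/18)**2 = 3171961/324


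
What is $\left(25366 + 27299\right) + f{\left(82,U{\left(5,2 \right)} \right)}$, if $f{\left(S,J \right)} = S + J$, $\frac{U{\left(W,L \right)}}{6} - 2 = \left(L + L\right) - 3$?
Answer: $52765$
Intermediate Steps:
$U{\left(W,L \right)} = -6 + 12 L$ ($U{\left(W,L \right)} = 12 + 6 \left(\left(L + L\right) - 3\right) = 12 + 6 \left(2 L - 3\right) = 12 + 6 \left(-3 + 2 L\right) = 12 + \left(-18 + 12 L\right) = -6 + 12 L$)
$f{\left(S,J \right)} = J + S$
$\left(25366 + 27299\right) + f{\left(82,U{\left(5,2 \right)} \right)} = \left(25366 + 27299\right) + \left(\left(-6 + 12 \cdot 2\right) + 82\right) = 52665 + \left(\left(-6 + 24\right) + 82\right) = 52665 + \left(18 + 82\right) = 52665 + 100 = 52765$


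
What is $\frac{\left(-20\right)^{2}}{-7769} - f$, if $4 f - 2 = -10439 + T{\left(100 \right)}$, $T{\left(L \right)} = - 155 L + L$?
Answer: $\frac{200726053}{31076} \approx 6459.2$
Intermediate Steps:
$T{\left(L \right)} = - 154 L$
$f = - \frac{25837}{4}$ ($f = \frac{1}{2} + \frac{-10439 - 15400}{4} = \frac{1}{2} + \frac{1}{4} \left(-25839\right) = \frac{1}{2} - \frac{25839}{4} = - \frac{25837}{4} \approx -6459.3$)
$\frac{\left(-20\right)^{2}}{-7769} - f = \frac{\left(-20\right)^{2}}{-7769} - - \frac{25837}{4} = 400 \left(- \frac{1}{7769}\right) + \frac{25837}{4} = - \frac{400}{7769} + \frac{25837}{4} = \frac{200726053}{31076}$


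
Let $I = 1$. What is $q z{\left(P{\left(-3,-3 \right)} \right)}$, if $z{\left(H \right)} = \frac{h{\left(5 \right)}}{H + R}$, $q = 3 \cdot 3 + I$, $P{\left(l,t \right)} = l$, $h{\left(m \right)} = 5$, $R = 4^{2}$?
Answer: $\frac{50}{13} \approx 3.8462$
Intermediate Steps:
$R = 16$
$q = 10$ ($q = 3 \cdot 3 + 1 = 9 + 1 = 10$)
$z{\left(H \right)} = \frac{5}{16 + H}$ ($z{\left(H \right)} = \frac{1}{H + 16} \cdot 5 = \frac{1}{16 + H} 5 = \frac{5}{16 + H}$)
$q z{\left(P{\left(-3,-3 \right)} \right)} = 10 \frac{5}{16 - 3} = 10 \cdot \frac{5}{13} = \frac{50}{13}$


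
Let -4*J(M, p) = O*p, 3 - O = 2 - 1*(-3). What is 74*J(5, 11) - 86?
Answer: 321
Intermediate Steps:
O = -2 (O = 3 - (2 - 1*(-3)) = 3 - (2 + 3) = 3 - 1*5 = 3 - 5 = -2)
J(M, p) = p/2 (J(M, p) = -(-1)*p/2 = p/2)
74*J(5, 11) - 86 = 74*((½)*11) - 86 = 74*(11/2) - 86 = 407 - 86 = 321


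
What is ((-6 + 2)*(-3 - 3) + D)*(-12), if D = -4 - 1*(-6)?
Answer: -312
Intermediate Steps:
D = 2 (D = -4 + 6 = 2)
((-6 + 2)*(-3 - 3) + D)*(-12) = ((-6 + 2)*(-3 - 3) + 2)*(-12) = (-4*(-6) + 2)*(-12) = (24 + 2)*(-12) = 26*(-12) = -312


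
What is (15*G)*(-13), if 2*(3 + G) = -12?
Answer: 1755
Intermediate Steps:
G = -9 (G = -3 + (1/2)*(-12) = -3 - 6 = -9)
(15*G)*(-13) = (15*(-9))*(-13) = -135*(-13) = 1755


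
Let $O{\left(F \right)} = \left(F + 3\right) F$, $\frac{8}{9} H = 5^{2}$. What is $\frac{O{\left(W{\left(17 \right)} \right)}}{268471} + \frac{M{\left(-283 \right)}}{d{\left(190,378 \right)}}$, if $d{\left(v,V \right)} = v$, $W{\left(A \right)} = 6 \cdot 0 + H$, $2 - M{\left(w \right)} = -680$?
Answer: $\frac{5864433479}{1632303680} \approx 3.5927$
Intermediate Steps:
$M{\left(w \right)} = 682$ ($M{\left(w \right)} = 2 - -680 = 2 + 680 = 682$)
$H = \frac{225}{8}$ ($H = \frac{9 \cdot 5^{2}}{8} = \frac{9}{8} \cdot 25 = \frac{225}{8} \approx 28.125$)
$W{\left(A \right)} = \frac{225}{8}$ ($W{\left(A \right)} = 6 \cdot 0 + \frac{225}{8} = 0 + \frac{225}{8} = \frac{225}{8}$)
$O{\left(F \right)} = F \left(3 + F\right)$ ($O{\left(F \right)} = \left(3 + F\right) F = F \left(3 + F\right)$)
$\frac{O{\left(W{\left(17 \right)} \right)}}{268471} + \frac{M{\left(-283 \right)}}{d{\left(190,378 \right)}} = \frac{\frac{225}{8} \left(3 + \frac{225}{8}\right)}{268471} + \frac{682}{190} = \frac{225}{8} \cdot \frac{249}{8} \cdot \frac{1}{268471} + 682 \cdot \frac{1}{190} = \frac{56025}{64} \cdot \frac{1}{268471} + \frac{341}{95} = \frac{56025}{17182144} + \frac{341}{95} = \frac{5864433479}{1632303680}$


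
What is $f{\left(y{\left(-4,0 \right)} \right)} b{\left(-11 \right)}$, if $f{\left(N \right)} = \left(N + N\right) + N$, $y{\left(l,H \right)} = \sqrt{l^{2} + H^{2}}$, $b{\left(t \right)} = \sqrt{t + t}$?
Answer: $12 i \sqrt{22} \approx 56.285 i$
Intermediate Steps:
$b{\left(t \right)} = \sqrt{2} \sqrt{t}$ ($b{\left(t \right)} = \sqrt{2 t} = \sqrt{2} \sqrt{t}$)
$y{\left(l,H \right)} = \sqrt{H^{2} + l^{2}}$
$f{\left(N \right)} = 3 N$ ($f{\left(N \right)} = 2 N + N = 3 N$)
$f{\left(y{\left(-4,0 \right)} \right)} b{\left(-11 \right)} = 3 \sqrt{0^{2} + \left(-4\right)^{2}} \sqrt{2} \sqrt{-11} = 3 \sqrt{0 + 16} \sqrt{2} i \sqrt{11} = 3 \sqrt{16} i \sqrt{22} = 3 \cdot 4 i \sqrt{22} = 12 i \sqrt{22}$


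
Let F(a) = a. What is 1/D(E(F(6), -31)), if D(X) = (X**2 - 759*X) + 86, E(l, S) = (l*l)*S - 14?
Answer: 1/2134656 ≈ 4.6846e-7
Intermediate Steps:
E(l, S) = -14 + S*l**2 (E(l, S) = l**2*S - 14 = S*l**2 - 14 = -14 + S*l**2)
D(X) = 86 + X**2 - 759*X
1/D(E(F(6), -31)) = 1/(86 + (-14 - 31*6**2)**2 - 759*(-14 - 31*6**2)) = 1/(86 + (-14 - 31*36)**2 - 759*(-14 - 31*36)) = 1/(86 + (-14 - 1116)**2 - 759*(-14 - 1116)) = 1/(86 + (-1130)**2 - 759*(-1130)) = 1/(86 + 1276900 + 857670) = 1/2134656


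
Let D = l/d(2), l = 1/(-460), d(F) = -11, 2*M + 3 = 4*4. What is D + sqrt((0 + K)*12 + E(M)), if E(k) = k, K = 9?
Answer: 1/5060 + sqrt(458)/2 ≈ 10.701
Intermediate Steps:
M = 13/2 (M = -3/2 + (4*4)/2 = -3/2 + (1/2)*16 = -3/2 + 8 = 13/2 ≈ 6.5000)
l = -1/460 ≈ -0.0021739
D = 1/5060 (D = -1/460/(-11) = -1/460*(-1/11) = 1/5060 ≈ 0.00019763)
D + sqrt((0 + K)*12 + E(M)) = 1/5060 + sqrt((0 + 9)*12 + 13/2) = 1/5060 + sqrt(9*12 + 13/2) = 1/5060 + sqrt(108 + 13/2) = 1/5060 + sqrt(229/2) = 1/5060 + sqrt(458)/2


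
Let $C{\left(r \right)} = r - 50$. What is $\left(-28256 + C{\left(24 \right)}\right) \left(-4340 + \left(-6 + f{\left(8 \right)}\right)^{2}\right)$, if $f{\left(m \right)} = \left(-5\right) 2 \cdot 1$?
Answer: $115503688$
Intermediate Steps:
$f{\left(m \right)} = -10$ ($f{\left(m \right)} = \left(-10\right) 1 = -10$)
$C{\left(r \right)} = -50 + r$
$\left(-28256 + C{\left(24 \right)}\right) \left(-4340 + \left(-6 + f{\left(8 \right)}\right)^{2}\right) = \left(-28256 + \left(-50 + 24\right)\right) \left(-4340 + \left(-6 - 10\right)^{2}\right) = \left(-28256 - 26\right) \left(-4340 + \left(-16\right)^{2}\right) = - 28282 \left(-4340 + 256\right) = \left(-28282\right) \left(-4084\right) = 115503688$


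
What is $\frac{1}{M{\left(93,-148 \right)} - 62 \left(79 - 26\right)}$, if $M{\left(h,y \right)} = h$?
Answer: $- \frac{1}{3193} \approx -0.00031319$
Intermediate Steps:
$\frac{1}{M{\left(93,-148 \right)} - 62 \left(79 - 26\right)} = \frac{1}{93 - 62 \left(79 - 26\right)} = \frac{1}{93 - 3286} = \frac{1}{-3193} = - \frac{1}{3193}$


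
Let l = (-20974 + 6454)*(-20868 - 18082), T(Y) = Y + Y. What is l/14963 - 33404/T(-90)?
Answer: 25574886013/673335 ≈ 37982.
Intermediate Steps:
T(Y) = 2*Y
l = 565554000 (l = -14520*(-38950) = 565554000)
l/14963 - 33404/T(-90) = 565554000/14963 - 33404/(2*(-90)) = 565554000*(1/14963) - 33404/(-180) = 565554000/14963 - 33404*(-1/180) = 565554000/14963 + 8351/45 = 25574886013/673335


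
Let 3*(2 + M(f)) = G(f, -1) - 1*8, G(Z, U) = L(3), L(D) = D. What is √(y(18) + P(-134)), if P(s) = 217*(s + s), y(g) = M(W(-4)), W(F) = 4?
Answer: I*√523437/3 ≈ 241.16*I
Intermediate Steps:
G(Z, U) = 3
M(f) = -11/3 (M(f) = -2 + (3 - 1*8)/3 = -2 + (3 - 8)/3 = -2 + (⅓)*(-5) = -2 - 5/3 = -11/3)
y(g) = -11/3
P(s) = 434*s (P(s) = 217*(2*s) = 434*s)
√(y(18) + P(-134)) = √(-11/3 + 434*(-134)) = √(-11/3 - 58156) = √(-174479/3) = I*√523437/3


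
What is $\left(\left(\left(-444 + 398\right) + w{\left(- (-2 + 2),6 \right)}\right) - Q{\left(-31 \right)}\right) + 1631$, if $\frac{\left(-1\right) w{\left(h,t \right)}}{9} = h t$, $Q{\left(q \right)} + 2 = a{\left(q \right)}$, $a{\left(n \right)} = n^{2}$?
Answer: $626$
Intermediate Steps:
$Q{\left(q \right)} = -2 + q^{2}$
$w{\left(h,t \right)} = - 9 h t$
$\left(\left(\left(-444 + 398\right) + w{\left(- (-2 + 2),6 \right)}\right) - Q{\left(-31 \right)}\right) + 1631 = \left(\left(\left(-444 + 398\right) - 9 \left(- (-2 + 2)\right) 6\right) - \left(-2 + \left(-31\right)^{2}\right)\right) + 1631 = \left(\left(-46 - 9 \left(\left(-1\right) 0\right) 6\right) - \left(-2 + 961\right)\right) + 1631 = \left(\left(-46 - 0 \cdot 6\right) - 959\right) + 1631 = \left(\left(-46 + 0\right) - 959\right) + 1631 = \left(-46 - 959\right) + 1631 = -1005 + 1631 = 626$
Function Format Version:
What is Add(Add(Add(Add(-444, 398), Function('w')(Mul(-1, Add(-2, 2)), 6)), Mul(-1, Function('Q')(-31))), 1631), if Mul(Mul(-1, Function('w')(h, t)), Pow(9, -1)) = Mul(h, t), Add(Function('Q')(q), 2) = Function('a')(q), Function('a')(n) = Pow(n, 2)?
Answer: 626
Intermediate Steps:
Function('Q')(q) = Add(-2, Pow(q, 2))
Function('w')(h, t) = Mul(-9, h, t) (Function('w')(h, t) = Mul(-9, Mul(h, t)) = Mul(-9, h, t))
Add(Add(Add(Add(-444, 398), Function('w')(Mul(-1, Add(-2, 2)), 6)), Mul(-1, Function('Q')(-31))), 1631) = Add(Add(Add(Add(-444, 398), Mul(-9, Mul(-1, Add(-2, 2)), 6)), Mul(-1, Add(-2, Pow(-31, 2)))), 1631) = Add(Add(Add(-46, Mul(-9, Mul(-1, 0), 6)), Mul(-1, Add(-2, 961))), 1631) = Add(Add(Add(-46, Mul(-9, 0, 6)), Mul(-1, 959)), 1631) = Add(Add(Add(-46, 0), -959), 1631) = Add(Add(-46, -959), 1631) = Add(-1005, 1631) = 626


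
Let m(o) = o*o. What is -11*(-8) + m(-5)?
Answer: 113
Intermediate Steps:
m(o) = o²
-11*(-8) + m(-5) = -11*(-8) + (-5)² = 88 + 25 = 113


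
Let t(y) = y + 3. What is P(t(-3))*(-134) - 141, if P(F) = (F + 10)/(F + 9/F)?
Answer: -141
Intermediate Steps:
t(y) = 3 + y
P(F) = (10 + F)/(F + 9/F)
P(t(-3))*(-134) - 141 = ((3 - 3)*(10 + (3 - 3))/(9 + (3 - 3)**2))*(-134) - 141 = (0*(10 + 0)/(9 + 0**2))*(-134) - 141 = (0*10/(9 + 0))*(-134) - 141 = (0*10/9)*(-134) - 141 = (0*(1/9)*10)*(-134) - 141 = 0*(-134) - 141 = 0 - 141 = -141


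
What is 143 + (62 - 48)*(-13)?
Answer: -39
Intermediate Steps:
143 + (62 - 48)*(-13) = 143 + 14*(-13) = 143 - 182 = -39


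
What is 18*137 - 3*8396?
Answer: -22722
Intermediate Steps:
18*137 - 3*8396 = 2466 - 25188 = -22722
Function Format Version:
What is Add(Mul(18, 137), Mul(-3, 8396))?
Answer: -22722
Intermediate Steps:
Add(Mul(18, 137), Mul(-3, 8396)) = Add(2466, -25188) = -22722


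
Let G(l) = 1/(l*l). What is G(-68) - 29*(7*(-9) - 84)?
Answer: 19712113/4624 ≈ 4263.0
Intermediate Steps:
G(l) = l⁻² (G(l) = 1/(l²) = l⁻²)
G(-68) - 29*(7*(-9) - 84) = (-68)⁻² - 29*(7*(-9) - 84) = 1/4624 - 29*(-63 - 84) = 1/4624 - 29*(-147) = 1/4624 - 1*(-4263) = 1/4624 + 4263 = 19712113/4624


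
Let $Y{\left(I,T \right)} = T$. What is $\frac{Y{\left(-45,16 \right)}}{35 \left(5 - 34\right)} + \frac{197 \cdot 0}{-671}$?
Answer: $- \frac{16}{1015} \approx -0.015764$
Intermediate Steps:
$\frac{Y{\left(-45,16 \right)}}{35 \left(5 - 34\right)} + \frac{197 \cdot 0}{-671} = \frac{16}{35 \left(5 - 34\right)} + \frac{197 \cdot 0}{-671} = \frac{16}{35 \left(-29\right)} + 0 \left(- \frac{1}{671}\right) = \frac{16}{-1015} + 0 = 16 \left(- \frac{1}{1015}\right) + 0 = - \frac{16}{1015} + 0 = - \frac{16}{1015}$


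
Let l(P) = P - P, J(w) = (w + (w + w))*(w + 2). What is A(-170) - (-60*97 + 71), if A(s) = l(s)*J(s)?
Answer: 5749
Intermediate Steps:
J(w) = 3*w*(2 + w) (J(w) = (w + 2*w)*(2 + w) = (3*w)*(2 + w) = 3*w*(2 + w))
l(P) = 0
A(s) = 0 (A(s) = 0*(3*s*(2 + s)) = 0)
A(-170) - (-60*97 + 71) = 0 - (-60*97 + 71) = 0 - (-5820 + 71) = 0 - 1*(-5749) = 0 + 5749 = 5749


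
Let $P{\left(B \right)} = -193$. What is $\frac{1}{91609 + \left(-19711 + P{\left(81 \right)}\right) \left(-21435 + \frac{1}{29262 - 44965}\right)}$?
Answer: $\frac{15703}{6701001650751} \approx 2.3434 \cdot 10^{-9}$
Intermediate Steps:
$\frac{1}{91609 + \left(-19711 + P{\left(81 \right)}\right) \left(-21435 + \frac{1}{29262 - 44965}\right)} = \frac{1}{91609 + \left(-19711 - 193\right) \left(-21435 + \frac{1}{29262 - 44965}\right)} = \frac{1}{91609 - 19904 \left(-21435 + \frac{1}{-15703}\right)} = \frac{1}{91609 - 19904 \left(-21435 - \frac{1}{15703}\right)} = \frac{1}{91609 - - \frac{6699563114624}{15703}} = \frac{1}{91609 + \frac{6699563114624}{15703}} = \frac{1}{\frac{6701001650751}{15703}} = \frac{15703}{6701001650751}$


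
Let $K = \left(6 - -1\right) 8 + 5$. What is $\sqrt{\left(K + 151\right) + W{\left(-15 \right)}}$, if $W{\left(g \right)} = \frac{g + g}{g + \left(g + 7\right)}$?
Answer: $\frac{\sqrt{112838}}{23} \approx 14.605$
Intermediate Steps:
$K = 61$ ($K = \left(6 + 1\right) 8 + 5 = 7 \cdot 8 + 5 = 56 + 5 = 61$)
$W{\left(g \right)} = \frac{2 g}{7 + 2 g}$ ($W{\left(g \right)} = \frac{2 g}{g + \left(7 + g\right)} = \frac{2 g}{7 + 2 g}$)
$\sqrt{\left(K + 151\right) + W{\left(-15 \right)}} = \sqrt{\left(61 + 151\right) + 2 \left(-15\right) \frac{1}{7 + 2 \left(-15\right)}} = \sqrt{212 + 2 \left(-15\right) \frac{1}{7 - 30}} = \sqrt{212 + 2 \left(-15\right) \frac{1}{-23}} = \sqrt{212 + 2 \left(-15\right) \left(- \frac{1}{23}\right)} = \sqrt{212 + \frac{30}{23}} = \sqrt{\frac{4906}{23}} = \frac{\sqrt{112838}}{23}$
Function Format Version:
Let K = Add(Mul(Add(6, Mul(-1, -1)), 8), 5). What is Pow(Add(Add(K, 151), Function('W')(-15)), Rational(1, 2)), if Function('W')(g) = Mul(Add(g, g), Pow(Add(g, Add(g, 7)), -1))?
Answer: Mul(Rational(1, 23), Pow(112838, Rational(1, 2))) ≈ 14.605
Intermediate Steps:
K = 61 (K = Add(Mul(Add(6, 1), 8), 5) = Add(Mul(7, 8), 5) = Add(56, 5) = 61)
Function('W')(g) = Mul(2, g, Pow(Add(7, Mul(2, g)), -1)) (Function('W')(g) = Mul(Mul(2, g), Pow(Add(g, Add(7, g)), -1)) = Mul(Mul(2, g), Pow(Add(7, Mul(2, g)), -1)) = Mul(2, g, Pow(Add(7, Mul(2, g)), -1)))
Pow(Add(Add(K, 151), Function('W')(-15)), Rational(1, 2)) = Pow(Add(Add(61, 151), Mul(2, -15, Pow(Add(7, Mul(2, -15)), -1))), Rational(1, 2)) = Pow(Add(212, Mul(2, -15, Pow(Add(7, -30), -1))), Rational(1, 2)) = Pow(Add(212, Mul(2, -15, Pow(-23, -1))), Rational(1, 2)) = Pow(Add(212, Mul(2, -15, Rational(-1, 23))), Rational(1, 2)) = Pow(Add(212, Rational(30, 23)), Rational(1, 2)) = Pow(Rational(4906, 23), Rational(1, 2)) = Mul(Rational(1, 23), Pow(112838, Rational(1, 2)))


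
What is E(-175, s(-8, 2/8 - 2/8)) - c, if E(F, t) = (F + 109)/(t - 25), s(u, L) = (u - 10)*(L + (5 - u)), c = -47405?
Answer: 12277961/259 ≈ 47405.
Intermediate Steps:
s(u, L) = (-10 + u)*(5 + L - u)
E(F, t) = (109 + F)/(-25 + t)
E(-175, s(-8, 2/8 - 2/8)) - c = (109 - 175)/(-25 + (-50 - 1*(-8)² - 10*(2/8 - 2/8) + 15*(-8) + (2/8 - 2/8)*(-8))) - 1*(-47405) = -66/(-25 + (-50 - 1*64 - 10*(2*(⅛) - 2*⅛) - 120 + (2*(⅛) - 2*⅛)*(-8))) + 47405 = -66/(-25 + (-50 - 64 - 10*(¼ - ¼) - 120 + (¼ - ¼)*(-8))) + 47405 = -66/(-25 + (-50 - 64 - 10*0 - 120 + 0*(-8))) + 47405 = -66/(-25 + (-50 - 64 + 0 - 120 + 0)) + 47405 = -66/(-25 - 234) + 47405 = -66/(-259) + 47405 = -1/259*(-66) + 47405 = 66/259 + 47405 = 12277961/259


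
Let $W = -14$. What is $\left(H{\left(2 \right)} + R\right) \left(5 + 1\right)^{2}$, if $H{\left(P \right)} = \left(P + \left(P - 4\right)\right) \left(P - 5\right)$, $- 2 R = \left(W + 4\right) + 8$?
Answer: $36$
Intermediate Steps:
$R = 1$ ($R = - \frac{\left(-14 + 4\right) + 8}{2} = - \frac{-10 + 8}{2} = \left(- \frac{1}{2}\right) \left(-2\right) = 1$)
$H{\left(P \right)} = \left(-5 + P\right) \left(-4 + 2 P\right)$ ($H{\left(P \right)} = \left(P + \left(P - 4\right)\right) \left(-5 + P\right) = \left(P + \left(-4 + P\right)\right) \left(-5 + P\right) = \left(-4 + 2 P\right) \left(-5 + P\right) = \left(-5 + P\right) \left(-4 + 2 P\right)$)
$\left(H{\left(2 \right)} + R\right) \left(5 + 1\right)^{2} = \left(\left(20 - 28 + 2 \cdot 2^{2}\right) + 1\right) \left(5 + 1\right)^{2} = \left(\left(20 - 28 + 2 \cdot 4\right) + 1\right) 6^{2} = \left(\left(20 - 28 + 8\right) + 1\right) 36 = \left(0 + 1\right) 36 = 1 \cdot 36 = 36$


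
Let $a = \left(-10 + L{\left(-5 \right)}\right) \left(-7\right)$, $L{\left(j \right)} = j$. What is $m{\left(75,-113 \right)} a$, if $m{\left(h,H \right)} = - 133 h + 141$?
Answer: $-1032570$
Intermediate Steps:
$m{\left(h,H \right)} = 141 - 133 h$
$a = 105$ ($a = \left(-10 - 5\right) \left(-7\right) = \left(-15\right) \left(-7\right) = 105$)
$m{\left(75,-113 \right)} a = \left(141 - 9975\right) 105 = \left(-9834\right) 105 = -1032570$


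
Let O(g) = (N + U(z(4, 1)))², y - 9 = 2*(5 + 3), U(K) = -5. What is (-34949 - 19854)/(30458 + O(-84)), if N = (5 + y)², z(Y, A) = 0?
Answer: -54803/831483 ≈ -0.065910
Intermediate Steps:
y = 25 (y = 9 + 2*(5 + 3) = 9 + 2*8 = 9 + 16 = 25)
N = 900 (N = (5 + 25)² = 30² = 900)
O(g) = 801025 (O(g) = (900 - 5)² = 895² = 801025)
(-34949 - 19854)/(30458 + O(-84)) = (-34949 - 19854)/(30458 + 801025) = -54803/831483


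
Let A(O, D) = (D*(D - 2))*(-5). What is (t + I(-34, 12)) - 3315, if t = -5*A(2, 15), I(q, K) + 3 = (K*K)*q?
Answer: -3339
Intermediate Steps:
I(q, K) = -3 + q*K² (I(q, K) = -3 + (K*K)*q = -3 + K²*q = -3 + q*K²)
A(O, D) = -5*D*(-2 + D) (A(O, D) = (D*(-2 + D))*(-5) = -5*D*(-2 + D))
t = 4875 (t = -25*15*(2 - 1*15) = -25*15*(2 - 15) = -25*15*(-13) = -5*(-975) = 4875)
(t + I(-34, 12)) - 3315 = (4875 + (-3 - 34*12²)) - 3315 = (4875 + (-3 - 34*144)) - 3315 = (4875 + (-3 - 4896)) - 3315 = (4875 - 4899) - 3315 = -24 - 3315 = -3339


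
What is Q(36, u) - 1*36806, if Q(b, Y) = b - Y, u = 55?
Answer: -36825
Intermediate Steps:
Q(36, u) - 1*36806 = (36 - 1*55) - 1*36806 = (36 - 55) - 36806 = -19 - 36806 = -36825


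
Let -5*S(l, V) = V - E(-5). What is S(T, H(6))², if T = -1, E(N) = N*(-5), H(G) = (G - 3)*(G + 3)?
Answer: 4/25 ≈ 0.16000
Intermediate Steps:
H(G) = (-3 + G)*(3 + G)
E(N) = -5*N
S(l, V) = 5 - V/5 (S(l, V) = -(V - (-5)*(-5))/5 = -(V - 1*25)/5 = -(V - 25)/5 = -(-25 + V)/5 = 5 - V/5)
S(T, H(6))² = (5 - (-9 + 6²)/5)² = (5 - (-9 + 36)/5)² = (5 - ⅕*27)² = (5 - 27/5)² = (-⅖)² = 4/25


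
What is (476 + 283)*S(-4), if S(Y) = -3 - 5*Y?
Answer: 12903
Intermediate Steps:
(476 + 283)*S(-4) = (476 + 283)*(-3 - 5*(-4)) = 759*(-3 + 20) = 759*17 = 12903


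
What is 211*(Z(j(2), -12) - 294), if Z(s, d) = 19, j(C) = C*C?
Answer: -58025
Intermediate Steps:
j(C) = C**2
211*(Z(j(2), -12) - 294) = 211*(19 - 294) = 211*(-275) = -58025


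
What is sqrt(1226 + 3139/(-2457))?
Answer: sqrt(821496039)/819 ≈ 34.996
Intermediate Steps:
sqrt(1226 + 3139/(-2457)) = sqrt(1226 + 3139*(-1/2457)) = sqrt(1226 - 3139/2457) = sqrt(3009143/2457) = sqrt(821496039)/819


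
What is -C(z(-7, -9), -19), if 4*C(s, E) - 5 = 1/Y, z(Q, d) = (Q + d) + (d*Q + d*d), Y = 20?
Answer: -101/80 ≈ -1.2625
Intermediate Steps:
z(Q, d) = Q + d + d² + Q*d (z(Q, d) = (Q + d) + (Q*d + d²) = (Q + d) + (d² + Q*d) = Q + d + d² + Q*d)
C(s, E) = 101/80 (C(s, E) = 5/4 + (¼)/20 = 5/4 + (¼)*(1/20) = 5/4 + 1/80 = 101/80)
-C(z(-7, -9), -19) = -1*101/80 = -101/80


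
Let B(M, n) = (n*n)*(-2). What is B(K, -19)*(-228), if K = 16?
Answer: 164616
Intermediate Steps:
B(M, n) = -2*n² (B(M, n) = n²*(-2) = -2*n²)
B(K, -19)*(-228) = -2*(-19)²*(-228) = -2*361*(-228) = -722*(-228) = 164616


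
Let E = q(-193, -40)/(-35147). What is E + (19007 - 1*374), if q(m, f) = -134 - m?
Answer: 654893992/35147 ≈ 18633.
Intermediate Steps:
E = -59/35147 (E = (-134 - 1*(-193))/(-35147) = (-134 + 193)*(-1/35147) = 59*(-1/35147) = -59/35147 ≈ -0.0016787)
E + (19007 - 1*374) = -59/35147 + (19007 - 1*374) = -59/35147 + (19007 - 374) = -59/35147 + 18633 = 654893992/35147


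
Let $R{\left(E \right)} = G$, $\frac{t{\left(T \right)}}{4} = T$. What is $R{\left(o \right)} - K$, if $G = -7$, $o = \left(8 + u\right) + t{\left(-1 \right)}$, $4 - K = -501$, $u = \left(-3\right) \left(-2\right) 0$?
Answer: $-512$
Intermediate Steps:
$t{\left(T \right)} = 4 T$
$u = 0$ ($u = 6 \cdot 0 = 0$)
$K = 505$ ($K = 4 - -501 = 4 + 501 = 505$)
$o = 4$ ($o = \left(8 + 0\right) + 4 \left(-1\right) = 8 - 4 = 4$)
$R{\left(E \right)} = -7$
$R{\left(o \right)} - K = -7 - 505 = -512$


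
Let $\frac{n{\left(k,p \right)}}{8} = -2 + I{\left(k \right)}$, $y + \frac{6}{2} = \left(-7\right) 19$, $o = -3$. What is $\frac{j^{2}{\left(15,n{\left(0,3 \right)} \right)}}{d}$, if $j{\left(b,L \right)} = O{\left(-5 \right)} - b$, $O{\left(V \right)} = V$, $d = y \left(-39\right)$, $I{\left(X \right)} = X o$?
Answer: $\frac{50}{663} \approx 0.075415$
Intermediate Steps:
$y = -136$ ($y = -3 - 133 = -136$)
$I{\left(X \right)} = - 3 X$ ($I{\left(X \right)} = X \left(-3\right) = - 3 X$)
$d = 5304$ ($d = \left(-136\right) \left(-39\right) = 5304$)
$n{\left(k,p \right)} = -16 - 24 k$ ($n{\left(k,p \right)} = 8 \left(-2 - 3 k\right) = -16 - 24 k$)
$j{\left(b,L \right)} = -5 - b$
$\frac{j^{2}{\left(15,n{\left(0,3 \right)} \right)}}{d} = \frac{\left(-5 - 15\right)^{2}}{5304} = \left(-5 - 15\right)^{2} \cdot \frac{1}{5304} = \left(-20\right)^{2} \cdot \frac{1}{5304} = 400 \cdot \frac{1}{5304} = \frac{50}{663}$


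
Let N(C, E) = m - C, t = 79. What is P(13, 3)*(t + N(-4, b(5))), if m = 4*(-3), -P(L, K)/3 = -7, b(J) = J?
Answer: 1491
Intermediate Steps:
P(L, K) = 21 (P(L, K) = -3*(-7) = 21)
m = -12
N(C, E) = -12 - C
P(13, 3)*(t + N(-4, b(5))) = 21*(79 + (-12 - 1*(-4))) = 21*(79 + (-12 + 4)) = 21*(79 - 8) = 21*71 = 1491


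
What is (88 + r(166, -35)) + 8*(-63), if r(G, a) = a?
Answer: -451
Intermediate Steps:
(88 + r(166, -35)) + 8*(-63) = (88 - 35) + 8*(-63) = 53 - 504 = -451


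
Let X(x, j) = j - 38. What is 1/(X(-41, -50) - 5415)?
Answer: -1/5503 ≈ -0.00018172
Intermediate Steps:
X(x, j) = -38 + j
1/(X(-41, -50) - 5415) = 1/((-38 - 50) - 5415) = 1/(-88 - 5415) = 1/(-5503) = -1/5503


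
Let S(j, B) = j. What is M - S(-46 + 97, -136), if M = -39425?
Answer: -39476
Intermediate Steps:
M - S(-46 + 97, -136) = -39425 - (-46 + 97) = -39425 - 1*51 = -39425 - 51 = -39476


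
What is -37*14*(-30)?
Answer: 15540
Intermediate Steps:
-37*14*(-30) = -518*(-30) = 15540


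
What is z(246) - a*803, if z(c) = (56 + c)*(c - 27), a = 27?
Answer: 44457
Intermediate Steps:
z(c) = (-27 + c)*(56 + c) (z(c) = (56 + c)*(-27 + c) = (-27 + c)*(56 + c))
z(246) - a*803 = (-1512 + 246² + 29*246) - 27*803 = (-1512 + 60516 + 7134) - 1*21681 = 66138 - 21681 = 44457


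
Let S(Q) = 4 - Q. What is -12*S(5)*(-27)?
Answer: -324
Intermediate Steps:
-12*S(5)*(-27) = -12*(4 - 1*5)*(-27) = -12*(4 - 5)*(-27) = -12*(-1)*(-27) = 12*(-27) = -324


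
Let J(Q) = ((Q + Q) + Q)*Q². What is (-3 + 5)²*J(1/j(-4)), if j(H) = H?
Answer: -3/16 ≈ -0.18750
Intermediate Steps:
J(Q) = 3*Q³ (J(Q) = (2*Q + Q)*Q² = (3*Q)*Q² = 3*Q³)
(-3 + 5)²*J(1/j(-4)) = (-3 + 5)²*(3*(1/(-4))³) = 2²*(3*(-¼)³) = 4*(3*(-1/64)) = 4*(-3/64) = -3/16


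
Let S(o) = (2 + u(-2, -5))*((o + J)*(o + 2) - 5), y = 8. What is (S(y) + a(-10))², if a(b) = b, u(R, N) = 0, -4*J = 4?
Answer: 14400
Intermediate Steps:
J = -1 (J = -¼*4 = -1)
S(o) = -10 + 2*(-1 + o)*(2 + o) (S(o) = (2 + 0)*((o - 1)*(o + 2) - 5) = 2*((-1 + o)*(2 + o) - 5) = 2*(-5 + (-1 + o)*(2 + o)) = -10 + 2*(-1 + o)*(2 + o))
(S(y) + a(-10))² = ((-14 + 2*8 + 2*8²) - 10)² = ((-14 + 16 + 2*64) - 10)² = ((-14 + 16 + 128) - 10)² = (130 - 10)² = 120² = 14400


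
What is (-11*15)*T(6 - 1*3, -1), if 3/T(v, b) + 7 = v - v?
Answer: 495/7 ≈ 70.714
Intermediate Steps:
T(v, b) = -3/7 (T(v, b) = 3/(-7 + (v - v)) = 3/(-7 + 0) = 3/(-7) = 3*(-1/7) = -3/7)
(-11*15)*T(6 - 1*3, -1) = -11*15*(-3/7) = -165*(-3/7) = 495/7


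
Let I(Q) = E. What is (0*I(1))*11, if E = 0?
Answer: 0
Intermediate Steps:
I(Q) = 0
(0*I(1))*11 = (0*0)*11 = 0*11 = 0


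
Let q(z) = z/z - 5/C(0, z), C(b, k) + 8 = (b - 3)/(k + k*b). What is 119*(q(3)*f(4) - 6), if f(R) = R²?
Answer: 20230/9 ≈ 2247.8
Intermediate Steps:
C(b, k) = -8 + (-3 + b)/(k + b*k) (C(b, k) = -8 + (b - 3)/(k + k*b) = -8 + (-3 + b)/(k + b*k))
q(z) = 1 - 5*z/(-3 - 8*z) (q(z) = z/z - 5*z*(1 + 0)/(-3 + 0 - 8*z - 8*0*z) = 1 - 5*z/(-3 + 0 - 8*z + 0) = 1 - 5*z/(-3 - 8*z))
119*(q(3)*f(4) - 6) = 119*(((3 + 13*3)/(3 + 8*3))*4² - 6) = 119*(((3 + 39)/(3 + 24))*16 - 6) = 119*((42/27)*16 - 6) = 119*(((1/27)*42)*16 - 6) = 119*((14/9)*16 - 6) = 119*(224/9 - 6) = 119*(170/9) = 20230/9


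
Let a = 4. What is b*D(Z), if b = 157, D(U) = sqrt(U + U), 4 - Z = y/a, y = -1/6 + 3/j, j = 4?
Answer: 157*sqrt(1110)/12 ≈ 435.89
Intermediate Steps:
y = 7/12 (y = -1/6 + 3/4 = 7/12 ≈ 0.58333)
Z = 185/48 (Z = 4 - 7/(12*4) = 4 - 1*7/48 = 4 - 7/48 = 185/48 ≈ 3.8542)
D(U) = sqrt(2)*sqrt(U) (D(U) = sqrt(2*U) = sqrt(2)*sqrt(U))
b*D(Z) = 157*(sqrt(2)*sqrt(185/48)) = 157*(sqrt(2)*(sqrt(555)/12)) = 157*(sqrt(1110)/12) = 157*sqrt(1110)/12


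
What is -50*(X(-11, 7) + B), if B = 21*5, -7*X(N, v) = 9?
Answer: -36300/7 ≈ -5185.7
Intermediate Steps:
X(N, v) = -9/7 (X(N, v) = -⅐*9 = -9/7)
B = 105
-50*(X(-11, 7) + B) = -50*(-9/7 + 105) = -50*726/7 = -36300/7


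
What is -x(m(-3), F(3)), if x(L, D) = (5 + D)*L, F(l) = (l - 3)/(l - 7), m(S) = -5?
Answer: 25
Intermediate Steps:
F(l) = (-3 + l)/(-7 + l)
x(L, D) = L*(5 + D)
-x(m(-3), F(3)) = -(-5)*(5 + (-3 + 3)/(-7 + 3)) = -(-5)*(5 + 0/(-4)) = -(-5)*(5 - 1/4*0) = -(-5)*(5 + 0) = -(-5)*5 = -1*(-25) = 25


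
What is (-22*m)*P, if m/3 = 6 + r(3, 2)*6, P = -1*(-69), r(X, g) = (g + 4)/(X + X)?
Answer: -54648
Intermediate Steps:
r(X, g) = (4 + g)/(2*X) (r(X, g) = (4 + g)/((2*X)) = (4 + g)*(1/(2*X)) = (4 + g)/(2*X))
P = 69
m = 36 (m = 3*(6 + ((1/2)*(4 + 2)/3)*6) = 3*(6 + ((1/2)*(1/3)*6)*6) = 3*(6 + 1*6) = 3*(6 + 6) = 3*12 = 36)
(-22*m)*P = -22*36*69 = -792*69 = -54648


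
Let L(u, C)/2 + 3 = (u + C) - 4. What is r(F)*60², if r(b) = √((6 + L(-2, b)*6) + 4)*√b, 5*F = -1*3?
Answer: -720*√1578 ≈ -28601.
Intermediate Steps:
L(u, C) = -14 + 2*C + 2*u (L(u, C) = -6 + 2*((u + C) - 4) = -6 + 2*((C + u) - 4) = -6 + 2*(-4 + C + u) = -6 + (-8 + 2*C + 2*u) = -14 + 2*C + 2*u)
F = -⅗ (F = (-1*3)/5 = (⅕)*(-3) = -⅗ ≈ -0.60000)
r(b) = √b*√(-98 + 12*b) (r(b) = √((6 + (-14 + 2*b + 2*(-2))*6) + 4)*√b = √((6 + (-14 + 2*b - 4)*6) + 4)*√b = √((6 + (-18 + 2*b)*6) + 4)*√b = √((6 + (-108 + 12*b)) + 4)*√b = √((-102 + 12*b) + 4)*√b = √(-98 + 12*b)*√b = √b*√(-98 + 12*b))
r(F)*60² = (√2*√(-⅗)*√(-49 + 6*(-⅗)))*60² = (√2*(I*√15/5)*√(-49 - 18/5))*3600 = (√2*(I*√15/5)*√(-263/5))*3600 = (√2*(I*√15/5)*(I*√1315/5))*3600 = -√1578/5*3600 = -720*√1578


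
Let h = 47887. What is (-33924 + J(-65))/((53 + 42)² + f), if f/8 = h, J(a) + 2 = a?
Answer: -33991/392121 ≈ -0.086685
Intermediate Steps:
J(a) = -2 + a
f = 383096 (f = 8*47887 = 383096)
(-33924 + J(-65))/((53 + 42)² + f) = (-33924 + (-2 - 65))/((53 + 42)² + 383096) = (-33924 - 67)/(95² + 383096) = -33991/(9025 + 383096) = -33991/392121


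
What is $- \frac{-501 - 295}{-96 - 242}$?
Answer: $- \frac{398}{169} \approx -2.355$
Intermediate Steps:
$- \frac{-501 - 295}{-96 - 242} = - \frac{-796}{-338} = - \frac{\left(-796\right) \left(-1\right)}{338} = \left(-1\right) \frac{398}{169} = - \frac{398}{169}$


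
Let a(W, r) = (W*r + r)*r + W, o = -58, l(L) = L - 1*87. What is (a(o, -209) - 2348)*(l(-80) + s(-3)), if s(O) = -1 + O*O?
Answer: 396263457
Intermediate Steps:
l(L) = -87 + L (l(L) = L - 87 = -87 + L)
s(O) = -1 + O**2
a(W, r) = W + r*(r + W*r) (a(W, r) = (r + W*r)*r + W = r*(r + W*r) + W = W + r*(r + W*r))
(a(o, -209) - 2348)*(l(-80) + s(-3)) = ((-58 + (-209)**2 - 58*(-209)**2) - 2348)*((-87 - 80) + (-1 + (-3)**2)) = ((-58 + 43681 - 58*43681) - 2348)*(-167 + (-1 + 9)) = ((-58 + 43681 - 2533498) - 2348)*(-167 + 8) = (-2489875 - 2348)*(-159) = -2492223*(-159) = 396263457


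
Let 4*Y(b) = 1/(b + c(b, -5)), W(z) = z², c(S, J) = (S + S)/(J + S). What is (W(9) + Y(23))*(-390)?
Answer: -2906631/92 ≈ -31594.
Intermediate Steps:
c(S, J) = 2*S/(J + S) (c(S, J) = (2*S)/(J + S) = 2*S/(J + S))
Y(b) = 1/(4*(b + 2*b/(-5 + b)))
(W(9) + Y(23))*(-390) = (9² + (¼)*(-5 + 23)/(23*(-3 + 23)))*(-390) = (81 + (¼)*(1/23)*18/20)*(-390) = (81 + (¼)*(1/23)*(1/20)*18)*(-390) = (81 + 9/920)*(-390) = (74529/920)*(-390) = -2906631/92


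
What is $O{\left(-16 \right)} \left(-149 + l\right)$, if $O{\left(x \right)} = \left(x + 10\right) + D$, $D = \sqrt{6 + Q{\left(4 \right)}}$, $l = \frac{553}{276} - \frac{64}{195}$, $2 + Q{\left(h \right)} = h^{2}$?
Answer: $\frac{2643003}{2990} - \frac{881001 \sqrt{5}}{2990} \approx 225.09$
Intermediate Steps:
$Q{\left(h \right)} = -2 + h^{2}$
$l = \frac{10019}{5980}$ ($l = 553 \cdot \frac{1}{276} - \frac{64}{195} = \frac{553}{276} - \frac{64}{195} = \frac{10019}{5980} \approx 1.6754$)
$D = 2 \sqrt{5}$ ($D = \sqrt{6 - \left(2 - 4^{2}\right)} = \sqrt{6 + \left(-2 + 16\right)} = \sqrt{6 + 14} = \sqrt{20} = 2 \sqrt{5} \approx 4.4721$)
$O{\left(x \right)} = 10 + x + 2 \sqrt{5}$ ($O{\left(x \right)} = \left(x + 10\right) + 2 \sqrt{5} = \left(10 + x\right) + 2 \sqrt{5} = 10 + x + 2 \sqrt{5}$)
$O{\left(-16 \right)} \left(-149 + l\right) = \left(10 - 16 + 2 \sqrt{5}\right) \left(-149 + \frac{10019}{5980}\right) = \left(-6 + 2 \sqrt{5}\right) \left(- \frac{881001}{5980}\right) = \frac{2643003}{2990} - \frac{881001 \sqrt{5}}{2990}$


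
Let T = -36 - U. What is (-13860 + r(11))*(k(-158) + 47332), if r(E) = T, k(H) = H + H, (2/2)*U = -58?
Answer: -650607408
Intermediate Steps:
U = -58
T = 22 (T = -36 - 1*(-58) = -36 + 58 = 22)
k(H) = 2*H
r(E) = 22
(-13860 + r(11))*(k(-158) + 47332) = (-13860 + 22)*(2*(-158) + 47332) = -13838*(-316 + 47332) = -13838*47016 = -650607408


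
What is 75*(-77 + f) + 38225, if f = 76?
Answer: 38150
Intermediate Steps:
75*(-77 + f) + 38225 = 75*(-77 + 76) + 38225 = 75*(-1) + 38225 = -75 + 38225 = 38150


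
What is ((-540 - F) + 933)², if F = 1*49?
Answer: 118336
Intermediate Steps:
F = 49
((-540 - F) + 933)² = ((-540 - 1*49) + 933)² = ((-540 - 49) + 933)² = (-589 + 933)² = 344² = 118336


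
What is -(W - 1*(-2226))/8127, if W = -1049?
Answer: -1177/8127 ≈ -0.14483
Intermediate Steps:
-(W - 1*(-2226))/8127 = -(-1049 - 1*(-2226))/8127 = -(-1049 + 2226)/8127 = -1177/8127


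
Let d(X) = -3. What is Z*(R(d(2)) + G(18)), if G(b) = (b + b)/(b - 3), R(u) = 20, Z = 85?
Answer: 1904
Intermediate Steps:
G(b) = 2*b/(-3 + b) (G(b) = (2*b)/(-3 + b) = 2*b/(-3 + b))
Z*(R(d(2)) + G(18)) = 85*(20 + 2*18/(-3 + 18)) = 85*(20 + 2*18/15) = 85*(20 + 2*18*(1/15)) = 85*(20 + 12/5) = 85*(112/5) = 1904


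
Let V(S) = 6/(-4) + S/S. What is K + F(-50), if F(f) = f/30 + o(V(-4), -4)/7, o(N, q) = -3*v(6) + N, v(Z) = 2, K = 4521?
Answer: 189773/42 ≈ 4518.4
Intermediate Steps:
V(S) = -½ (V(S) = 6*(-¼) + 1 = -3/2 + 1 = -½)
o(N, q) = -6 + N (o(N, q) = -3*2 + N = -6 + N)
F(f) = -13/14 + f/30 (F(f) = f/30 + (-6 - ½)/7 = f*(1/30) - 13/2*⅐ = f/30 - 13/14 = -13/14 + f/30)
K + F(-50) = 4521 + (-13/14 + (1/30)*(-50)) = 4521 + (-13/14 - 5/3) = 4521 - 109/42 = 189773/42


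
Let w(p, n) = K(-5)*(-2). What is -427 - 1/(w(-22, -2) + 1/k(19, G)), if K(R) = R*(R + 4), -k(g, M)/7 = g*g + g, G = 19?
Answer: -11355967/26601 ≈ -426.90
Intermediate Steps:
k(g, M) = -7*g - 7*g² (k(g, M) = -7*(g*g + g) = -7*(g² + g) = -7*(g + g²) = -7*g - 7*g²)
K(R) = R*(4 + R)
w(p, n) = -10 (w(p, n) = -5*(4 - 5)*(-2) = -5*(-1)*(-2) = 5*(-2) = -10)
-427 - 1/(w(-22, -2) + 1/k(19, G)) = -427 - 1/(-10 + 1/(-7*19*(1 + 19))) = -427 - 1/(-10 + 1/(-7*19*20)) = -427 - 1/(-10 + 1/(-2660)) = -427 - 1/(-10 - 1/2660) = -427 - 1/(-26601/2660) = -427 - 1*(-2660/26601) = -427 + 2660/26601 = -11355967/26601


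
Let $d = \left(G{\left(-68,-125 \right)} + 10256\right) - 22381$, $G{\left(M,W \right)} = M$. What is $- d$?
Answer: $12193$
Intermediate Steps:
$d = -12193$ ($d = \left(-68 + 10256\right) - 22381 = 10188 - 22381 = -12193$)
$- d = \left(-1\right) \left(-12193\right) = 12193$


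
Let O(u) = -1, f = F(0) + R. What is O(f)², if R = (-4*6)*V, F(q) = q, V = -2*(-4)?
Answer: 1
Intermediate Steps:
V = 8
R = -192 (R = -4*6*8 = -24*8 = -192)
f = -192 (f = 0 - 192 = -192)
O(f)² = (-1)² = 1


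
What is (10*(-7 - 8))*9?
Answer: -1350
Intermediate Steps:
(10*(-7 - 8))*9 = (10*(-15))*9 = -150*9 = -1350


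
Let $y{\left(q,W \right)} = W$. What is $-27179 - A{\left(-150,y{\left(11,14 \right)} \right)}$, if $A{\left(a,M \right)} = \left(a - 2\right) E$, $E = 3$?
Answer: $-26723$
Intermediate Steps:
$A{\left(a,M \right)} = -6 + 3 a$ ($A{\left(a,M \right)} = \left(a - 2\right) 3 = \left(-2 + a\right) 3 = -6 + 3 a$)
$-27179 - A{\left(-150,y{\left(11,14 \right)} \right)} = -27179 - \left(-6 + 3 \left(-150\right)\right) = -27179 - \left(-6 - 450\right) = -27179 - -456 = -27179 + 456 = -26723$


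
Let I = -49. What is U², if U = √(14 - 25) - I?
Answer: (49 + I*√11)² ≈ 2390.0 + 325.03*I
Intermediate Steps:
U = 49 + I*√11 (U = √(14 - 25) - 1*(-49) = √(-11) + 49 = I*√11 + 49 = 49 + I*√11 ≈ 49.0 + 3.3166*I)
U² = (49 + I*√11)²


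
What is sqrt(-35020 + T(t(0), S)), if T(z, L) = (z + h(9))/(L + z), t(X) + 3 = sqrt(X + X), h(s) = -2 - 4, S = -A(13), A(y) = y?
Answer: I*sqrt(560311)/4 ≈ 187.13*I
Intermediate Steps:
S = -13 (S = -1*13 = -13)
h(s) = -6
t(X) = -3 + sqrt(2)*sqrt(X) (t(X) = -3 + sqrt(X + X) = -3 + sqrt(2*X) = -3 + sqrt(2)*sqrt(X))
T(z, L) = (-6 + z)/(L + z) (T(z, L) = (z - 6)/(L + z) = (-6 + z)/(L + z))
sqrt(-35020 + T(t(0), S)) = sqrt(-35020 + (-6 + (-3 + sqrt(2)*sqrt(0)))/(-13 + (-3 + sqrt(2)*sqrt(0)))) = sqrt(-35020 + (-6 + (-3 + sqrt(2)*0))/(-13 + (-3 + sqrt(2)*0))) = sqrt(-35020 + (-6 + (-3 + 0))/(-13 + (-3 + 0))) = sqrt(-35020 + (-6 - 3)/(-13 - 3)) = sqrt(-35020 - 9/(-16)) = sqrt(-35020 - 1/16*(-9)) = sqrt(-35020 + 9/16) = sqrt(-560311/16) = I*sqrt(560311)/4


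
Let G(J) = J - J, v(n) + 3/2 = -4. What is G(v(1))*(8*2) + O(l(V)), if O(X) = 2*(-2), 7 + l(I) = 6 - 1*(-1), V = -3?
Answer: -4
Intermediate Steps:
l(I) = 0 (l(I) = -7 + (6 - 1*(-1)) = -7 + (6 + 1) = -7 + 7 = 0)
v(n) = -11/2 (v(n) = -3/2 - 4 = -11/2)
G(J) = 0
O(X) = -4
G(v(1))*(8*2) + O(l(V)) = 0*(8*2) - 4 = 0*16 - 4 = 0 - 4 = -4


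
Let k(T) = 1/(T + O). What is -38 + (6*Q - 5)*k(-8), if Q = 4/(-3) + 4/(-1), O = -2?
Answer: -343/10 ≈ -34.300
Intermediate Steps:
k(T) = 1/(-2 + T) (k(T) = 1/(T - 2) = 1/(-2 + T))
Q = -16/3 (Q = 4*(-1/3) + 4*(-1) = -4/3 - 4 = -16/3 ≈ -5.3333)
-38 + (6*Q - 5)*k(-8) = -38 + (6*(-16/3) - 5)/(-2 - 8) = -38 + (-32 - 5)/(-10) = -38 - 37*(-1/10) = -38 + 37/10 = -343/10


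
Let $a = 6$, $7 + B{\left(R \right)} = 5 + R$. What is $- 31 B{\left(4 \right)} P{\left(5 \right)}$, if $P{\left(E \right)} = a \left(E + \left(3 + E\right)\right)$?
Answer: $-4836$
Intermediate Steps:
$B{\left(R \right)} = -2 + R$ ($B{\left(R \right)} = -7 + \left(5 + R\right) = -2 + R$)
$P{\left(E \right)} = 18 + 12 E$ ($P{\left(E \right)} = 6 \left(E + \left(3 + E\right)\right) = 6 \left(3 + 2 E\right) = 18 + 12 E$)
$- 31 B{\left(4 \right)} P{\left(5 \right)} = - 31 \left(-2 + 4\right) \left(18 + 12 \cdot 5\right) = \left(-31\right) 2 \left(18 + 60\right) = \left(-62\right) 78 = -4836$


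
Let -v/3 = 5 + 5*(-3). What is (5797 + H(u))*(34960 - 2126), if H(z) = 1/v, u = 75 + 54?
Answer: 2855096887/15 ≈ 1.9034e+8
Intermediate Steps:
v = 30 (v = -3*(5 + 5*(-3)) = -3*(5 - 15) = -3*(-10) = 30)
u = 129
H(z) = 1/30
(5797 + H(u))*(34960 - 2126) = (5797 + 1/30)*(34960 - 2126) = (173911/30)*32834 = 2855096887/15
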